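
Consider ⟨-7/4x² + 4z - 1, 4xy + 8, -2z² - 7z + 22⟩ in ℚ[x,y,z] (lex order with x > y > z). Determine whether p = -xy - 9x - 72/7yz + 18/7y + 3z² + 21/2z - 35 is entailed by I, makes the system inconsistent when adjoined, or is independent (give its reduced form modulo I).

First compute the reduced Gröbner basis of I by Buchberger's algorithm.
f_1 = -7/4x² + 4z - 1, LT = x².
f_2 = 4xy + 8, LT = xy.
f_3 = -2z² - 7z + 22, LT = z².

S(f_1,f_2): lcm = x²y. S = -2x - 16/7yz + 4/7y.
  leading term x: no divisor's leading term divides it; move -2x to the remainder.
  leading term yz: no divisor's leading term divides it; move -16/7yz to the remainder.
  leading term y: no divisor's leading term divides it; move 4/7y to the remainder.
  remainder -2x - 16/7yz + 4/7y ≠ 0; add h_4 = -2x - 16/7yz + 4/7y to the basis.

S(f_2,h_4): lcm = xy. S = -8/7y²z + 2/7y² + 2.
  leading term y²z: no divisor's leading term divides it; move -8/7y²z to the remainder.
  leading term y²: no divisor's leading term divides it; move 2/7y² to the remainder.
  leading term 1: no divisor's leading term divides it; move 2 to the remainder.
  remainder -8/7y²z + 2/7y² + 2 ≠ 0; add h_5 = -8/7y²z + 2/7y² + 2 to the basis.

S(f_3,h_5): lcm = y²z². S = 15/4y²z - 11y² + 7/4z.
  leading term y²z: subtract (-105/32)·h_5 from 15/4y²z - 11y² + 7/4z → -161/16y² + 7/4z + 105/16
  leading term y²: no divisor's leading term divides it; move -161/16y² to the remainder.
  leading term z: no divisor's leading term divides it; move 7/4z to the remainder.
  leading term 1: no divisor's leading term divides it; move 105/16 to the remainder.
  remainder -161/16y² + 7/4z + 105/16 ≠ 0; add h_6 = -161/16y² + 7/4z + 105/16 to the basis.

The other S-polynomials (S(f_1,f_3), S(f_2,f_3), S(f_1,h_4), S(f_3,h_4), S(f_1,h_5), S(f_2,h_5), S(h_4,h_5), S(f_1,h_6), S(f_2,h_6), S(f_3,h_6), S(h_4,h_6), S(h_5,h_6)) all reduce to 0 modulo the current basis, so we have a Gröbner basis.
Inter-reduce: drop elements whose leading term is divisible by another's, tail-reduce, and make monic.
Reduced Gröbner basis: {x + 8/7yz - 2/7y, y² - 4/23z - 15/23, z² + 7/2z - 11}.
Label its elements g_1 = x + 8/7yz - 2/7y, g_2 = y² - 4/23z - 15/23, g_3 = z² + 7/2z - 11.

Reduce p = -xy - 9x - 72/7yz + 18/7y + 3z² + 21/2z - 35 modulo G:
  leading term xy: subtract (-y)·g_1 from -xy - 9x - 72/7yz + 18/7y + 3z² + 21/2z - 35 → -9x + 8/7y²z - 2/7y² - 72/7yz + 18/7y + 3z² + 21/2z - 35
  leading term x: subtract (-9)·g_1 from -9x + 8/7y²z - 2/7y² - 72/7yz + 18/7y + 3z² + 21/2z - 35 → 8/7y²z - 2/7y² + 3z² + 21/2z - 35
  leading term y²z: subtract (8/7z)·g_2 from 8/7y²z - 2/7y² + 3z² + 21/2z - 35 → -2/7y² + 515/161z² + 3621/322z - 35
  leading term y²: subtract (-2/7)·g_2 from -2/7y² + 515/161z² + 3621/322z - 35 → 515/161z² + 515/46z - 5665/161
  leading term z²: subtract (515/161)·g_3 from 515/161z² + 515/46z - 5665/161 → 0
  normal form = 0.
Since the normal form is 0, p ∈ I.

-xy - 9x - 72/7yz + 18/7y + 3z² + 21/2z - 35 lies in I (it reduces to 0).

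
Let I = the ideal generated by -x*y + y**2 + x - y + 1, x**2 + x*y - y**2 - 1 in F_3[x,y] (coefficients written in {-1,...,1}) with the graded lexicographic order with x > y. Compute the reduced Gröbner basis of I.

f_1 = -x*y + y**2 + x - y + 1, LT = x*y.
f_2 = x**2 + x*y - y**2 - 1, LT = x**2.

S(f_1,f_2): lcm = x**2*y. S = x*y**2 + y**3 - x**2 + x*y - x + y.
  leading term x*y**2: subtract (-y)·f_1 from x*y**2 + y**3 - x**2 + x*y - x + y → -y**3 - x**2 - x*y - y**2 - x - y
  leading term y**3: no divisor's leading term divides it; move -y**3 to the remainder.
  leading term x**2: subtract (-1)·f_2 from -x**2 - x*y - y**2 - x - y → y**2 - x - y - 1
  leading term y**2: no divisor's leading term divides it; move y**2 to the remainder.
  leading term x: no divisor's leading term divides it; move -x to the remainder.
  leading term y: no divisor's leading term divides it; move -y to the remainder.
  leading term 1: no divisor's leading term divides it; move -1 to the remainder.
  remainder -y**3 + y**2 - x - y - 1 ≠ 0; add g_3 = -y**3 + y**2 - x - y - 1 to the basis.

S(f_1,g_3): lcm = x*y**3. S = -y**4 + y**3 - x**2 - x*y - y**2 - x.
  leading term y**4: subtract (y)·g_3 from -y**4 + y**3 - x**2 - x*y - y**2 - x → -x**2 - x + y
  leading term x**2: subtract (-1)·f_2 from -x**2 - x + y → x*y - y**2 - x + y - 1
  leading term x*y: subtract (-1)·f_1 from x*y - y**2 - x + y - 1 → 0
  remainder 0.

S(f_2,g_3): leading monomials are coprime, so the S-polynomial reduces to 0 (Buchberger's first criterion).
Every S-polynomial of the final basis reduces to 0, so we have a Gröbner basis.

G = {y**3 - y**2 + x + y + 1, x**2 + x - y, x*y - y**2 - x + y - 1}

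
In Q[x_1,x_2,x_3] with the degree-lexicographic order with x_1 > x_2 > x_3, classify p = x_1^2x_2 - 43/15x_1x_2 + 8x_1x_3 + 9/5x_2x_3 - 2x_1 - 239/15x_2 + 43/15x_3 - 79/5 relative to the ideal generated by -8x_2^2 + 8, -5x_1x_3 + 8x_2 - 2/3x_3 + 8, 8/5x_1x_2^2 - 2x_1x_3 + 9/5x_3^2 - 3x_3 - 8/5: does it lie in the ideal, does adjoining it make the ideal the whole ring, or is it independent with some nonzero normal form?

x_1^2x_2 - 43/15x_1x_2 + 8x_1x_3 + 9/5x_2x_3 - 2x_1 - 239/15x_2 + 43/15x_3 - 79/5 lies in I (it reduces to 0).

First compute the reduced Gröbner basis of I by Buchberger's algorithm.
f_1 = -8x_2^2 + 8, LT = x_2^2.
f_2 = -5x_1x_3 + 8x_2 - 2/3x_3 + 8, LT = x_1x_3.
f_3 = 8/5x_1x_2^2 - 2x_1x_3 + 9/5x_3^2 - 3x_3 - 8/5, LT = x_1x_2^2.

S(f_1,f_3): lcm = x_1x_2^2. S = 5/4x_1x_3 - 9/8x_3^2 - x_1 + 15/8x_3 + 1.
  leading term x_1x_3: subtract (-1/4)·f_2 from 5/4x_1x_3 - 9/8x_3^2 - x_1 + 15/8x_3 + 1 → -9/8x_3^2 - x_1 + 2x_2 + 41/24x_3 + 3
  leading term x_3^2: no divisor's leading term divides it; move -9/8x_3^2 to the remainder.
  leading term x_1: no divisor's leading term divides it; move -x_1 to the remainder.
  leading term x_2: no divisor's leading term divides it; move 2x_2 to the remainder.
  leading term x_3: no divisor's leading term divides it; move 41/24x_3 to the remainder.
  leading term 1: no divisor's leading term divides it; move 3 to the remainder.
  remainder -9/8x_3^2 - x_1 + 2x_2 + 41/24x_3 + 3 ≠ 0; add h_4 = -9/8x_3^2 - x_1 + 2x_2 + 41/24x_3 + 3 to the basis.

S(f_2,h_4): lcm = x_1x_3^2. S = -8/9x_1^2 + 16/9x_1x_2 + 41/27x_1x_3 - 8/5x_2x_3 + 2/15x_3^2 + 8/3x_1 - 8/5x_3.
  leading term x_1^2: no divisor's leading term divides it; move -8/9x_1^2 to the remainder.
  leading term x_1x_2: no divisor's leading term divides it; move 16/9x_1x_2 to the remainder.
  leading term x_1x_3: subtract (-41/135)·f_2 from 41/27x_1x_3 - 8/5x_2x_3 + 2/15x_3^2 + 8/3x_1 - 8/5x_3 → -8/5x_2x_3 + 2/15x_3^2 + 8/3x_1 + 328/135x_2 - 146/81x_3 + 328/135
  leading term x_2x_3: no divisor's leading term divides it; move -8/5x_2x_3 to the remainder.
  leading term x_3^2: subtract (-16/135)·h_4 from 2/15x_3^2 + 8/3x_1 + 328/135x_2 - 146/81x_3 + 328/135 → 344/135x_1 + 8/3x_2 - 8/5x_3 + 376/135
  leading term x_1: no divisor's leading term divides it; move 344/135x_1 to the remainder.
  leading term x_2: no divisor's leading term divides it; move 8/3x_2 to the remainder.
  leading term x_3: no divisor's leading term divides it; move -8/5x_3 to the remainder.
  leading term 1: no divisor's leading term divides it; move 376/135 to the remainder.
  remainder -8/9x_1^2 + 16/9x_1x_2 - 8/5x_2x_3 + 344/135x_1 + 8/3x_2 - 8/5x_3 + 376/135 ≠ 0; add h_5 = -8/9x_1^2 + 16/9x_1x_2 - 8/5x_2x_3 + 344/135x_1 + 8/3x_2 - 8/5x_3 + 376/135 to the basis.

The other S-polynomials (S(f_1,f_2), S(f_2,f_3), S(f_1,h_4), S(f_3,h_4), S(f_1,h_5), S(f_2,h_5), S(f_3,h_5), S(h_4,h_5)) all reduce to 0 modulo the current basis, so we have a Gröbner basis.
Inter-reduce: drop elements whose leading term is divisible by another's, tail-reduce, and make monic.
Reduced Gröbner basis: {x_1^2 - 2x_1x_2 + 9/5x_2x_3 - 43/15x_1 - 3x_2 + 9/5x_3 - 47/15, x_1x_3 - 8/5x_2 + 2/15x_3 - 8/5, x_2^2 - 1, x_3^2 + 8/9x_1 - 16/9x_2 - 41/27x_3 - 8/3}.
Label its elements g_1 = x_1^2 - 2x_1x_2 + 9/5x_2x_3 - 43/15x_1 - 3x_2 + 9/5x_3 - 47/15, g_2 = x_1x_3 - 8/5x_2 + 2/15x_3 - 8/5, g_3 = x_2^2 - 1, g_4 = x_3^2 + 8/9x_1 - 16/9x_2 - 41/27x_3 - 8/3.

Reduce p = x_1^2x_2 - 43/15x_1x_2 + 8x_1x_3 + 9/5x_2x_3 - 2x_1 - 239/15x_2 + 43/15x_3 - 79/5 modulo G:
  leading term x_1^2x_2: subtract (x_2)·g_1 from x_1^2x_2 - 43/15x_1x_2 + 8x_1x_3 + 9/5x_2x_3 - 2x_1 - 239/15x_2 + 43/15x_3 - 79/5 → 2x_1x_2^2 - 9/5x_2^2x_3 + 8x_1x_3 + 3x_2^2 - 2x_1 - 64/5x_2 + 43/15x_3 - 79/5
  leading term x_1x_2^2: subtract (2x_1)·g_3 from 2x_1x_2^2 - 9/5x_2^2x_3 + 8x_1x_3 + 3x_2^2 - 2x_1 - 64/5x_2 + 43/15x_3 - 79/5 → -9/5x_2^2x_3 + 8x_1x_3 + 3x_2^2 - 64/5x_2 + 43/15x_3 - 79/5
  leading term x_2^2x_3: subtract (-9/5x_3)·g_3 from -9/5x_2^2x_3 + 8x_1x_3 + 3x_2^2 - 64/5x_2 + 43/15x_3 - 79/5 → 8x_1x_3 + 3x_2^2 - 64/5x_2 + 16/15x_3 - 79/5
  leading term x_1x_3: subtract (8)·g_2 from 8x_1x_3 + 3x_2^2 - 64/5x_2 + 16/15x_3 - 79/5 → 3x_2^2 - 3
  leading term x_2^2: subtract (3)·g_3 from 3x_2^2 - 3 → 0
  normal form = 0.
Since the normal form is 0, p ∈ I.

Ideal membership is decidable via reduction modulo a Gröbner basis.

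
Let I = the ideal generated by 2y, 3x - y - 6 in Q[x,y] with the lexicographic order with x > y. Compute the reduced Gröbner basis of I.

f_1 = 2y, LT = y.
f_2 = 3x - y - 6, LT = x.

S(f_1,f_2): leading monomials are coprime, so the S-polynomial reduces to 0 (Buchberger's first criterion).
Every S-polynomial of the final basis reduces to 0, so we have a Gröbner basis.

G = {x - 2, y}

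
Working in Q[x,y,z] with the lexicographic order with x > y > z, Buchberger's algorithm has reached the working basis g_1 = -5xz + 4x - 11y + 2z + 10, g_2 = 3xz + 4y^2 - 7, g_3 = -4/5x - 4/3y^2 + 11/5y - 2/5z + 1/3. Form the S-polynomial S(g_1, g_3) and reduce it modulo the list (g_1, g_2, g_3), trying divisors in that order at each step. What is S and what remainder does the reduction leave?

lcm(LM(g_1), LM(g_3)) = xz.
S = (lcm/LT(g_1))·g_1 − (lcm/LT(g_3))·g_3 = -4/5x - 5/3y^2z + 11/4yz + 11/5y - 1/2z^2 + 1/60z - 2.
Reduce S modulo (g_1, g_2, g_3) in that order:
  leading term x: subtract (1)·g_3 from -4/5x - 5/3y^2z + 11/4yz + 11/5y - 1/2z^2 + 1/60z - 2 → -5/3y^2z + 4/3y^2 + 11/4yz - 1/2z^2 + 5/12z - 7/3
  leading term y^2z: no divisor's leading term divides it; move -5/3y^2z to the remainder.
  leading term y^2: no divisor's leading term divides it; move 4/3y^2 to the remainder.
  leading term yz: no divisor's leading term divides it; move 11/4yz to the remainder.
  leading term z^2: no divisor's leading term divides it; move -1/2z^2 to the remainder.
  leading term z: no divisor's leading term divides it; move 5/12z to the remainder.
  leading term 1: no divisor's leading term divides it; move -7/3 to the remainder.
The remainder -5/3y^2z + 4/3y^2 + 11/4yz - 1/2z^2 + 5/12z - 7/3 is nonzero, so it would be added as the next basis element.

S(g_1, g_3) = -4/5x - 5/3y^2z + 11/4yz + 11/5y - 1/2z^2 + 1/60z - 2; remainder on division = -5/3y^2z + 4/3y^2 + 11/4yz - 1/2z^2 + 5/12z - 7/3.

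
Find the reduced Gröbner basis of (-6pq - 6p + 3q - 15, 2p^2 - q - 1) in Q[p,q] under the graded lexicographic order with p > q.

This is the nonlinear analogue of row-reducing a linear system.

f_1 = -6pq - 6p + 3q - 15, LT = pq.
f_2 = 2p^2 - q - 1, LT = p^2.

S(f_1,f_2): lcm = p^2q. S = p^2 - 1/2pq + 1/2q^2 + 5/2p + 1/2q.
  leading term p^2: subtract (1/2)·f_2 from p^2 - 1/2pq + 1/2q^2 + 5/2p + 1/2q → -1/2pq + 1/2q^2 + 5/2p + q + 1/2
  leading term pq: subtract (1/12)·f_1 from -1/2pq + 1/2q^2 + 5/2p + q + 1/2 → 1/2q^2 + 3p + 3/4q + 7/4
  leading term q^2: no divisor's leading term divides it; move 1/2q^2 to the remainder.
  leading term p: no divisor's leading term divides it; move 3p to the remainder.
  leading term q: no divisor's leading term divides it; move 3/4q to the remainder.
  leading term 1: no divisor's leading term divides it; move 7/4 to the remainder.
  remainder 1/2q^2 + 3p + 3/4q + 7/4 ≠ 0; add g_3 = 1/2q^2 + 3p + 3/4q + 7/4 to the basis.

S(f_1,g_3): lcm = pq^2. S = -6p^2 - 1/2pq - 1/2q^2 - 7/2p + 5/2q.
  leading term p^2: subtract (-3)·f_2 from -6p^2 - 1/2pq - 1/2q^2 - 7/2p + 5/2q → -1/2pq - 1/2q^2 - 7/2p - 1/2q - 3
  leading term pq: subtract (1/12)·f_1 from -1/2pq - 1/2q^2 - 7/2p - 1/2q - 3 → -1/2q^2 - 3p - 3/4q - 7/4
  leading term q^2: subtract (-1)·g_3 from -1/2q^2 - 3p - 3/4q - 7/4 → 0
  remainder 0.

S(f_2,g_3): leading monomials are coprime, so the S-polynomial reduces to 0 (Buchberger's first criterion).
Every S-polynomial of the final basis reduces to 0, so we have a Gröbner basis.

G = {p^2 - 1/2q - 1/2, pq + p - 1/2q + 5/2, q^2 + 6p + 3/2q + 7/2}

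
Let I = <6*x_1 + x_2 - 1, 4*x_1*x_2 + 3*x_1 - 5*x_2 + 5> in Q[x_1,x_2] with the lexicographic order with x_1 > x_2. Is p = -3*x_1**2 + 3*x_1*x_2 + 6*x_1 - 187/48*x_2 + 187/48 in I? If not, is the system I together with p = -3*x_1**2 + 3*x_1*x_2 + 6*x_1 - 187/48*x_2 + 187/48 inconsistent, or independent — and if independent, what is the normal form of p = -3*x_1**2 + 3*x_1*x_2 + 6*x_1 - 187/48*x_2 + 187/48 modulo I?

First compute the reduced Gröbner basis of I by Buchberger's algorithm.
f_1 = 6*x_1 + x_2 - 1, LT = x_1.
f_2 = 4*x_1*x_2 + 3*x_1 - 5*x_2 + 5, LT = x_1*x_2.

S(f_1,f_2): lcm = x_1*x_2. S = -3/4*x_1 + 1/6*x_2**2 + 13/12*x_2 - 5/4.
  leading term x_1: subtract (-1/8)·f_1 from -3/4*x_1 + 1/6*x_2**2 + 13/12*x_2 - 5/4 → 1/6*x_2**2 + 29/24*x_2 - 11/8
  leading term x_2**2: no divisor's leading term divides it; move 1/6*x_2**2 to the remainder.
  leading term x_2: no divisor's leading term divides it; move 29/24*x_2 to the remainder.
  leading term 1: no divisor's leading term divides it; move -11/8 to the remainder.
  remainder 1/6*x_2**2 + 29/24*x_2 - 11/8 ≠ 0; add h_3 = 1/6*x_2**2 + 29/24*x_2 - 11/8 to the basis.

S(f_1,h_3): leading monomials are coprime, so the S-polynomial reduces to 0 (Buchberger's first criterion).
S(f_2,h_3): lcm = x_1*x_2**2. S = -13/2*x_1*x_2 + 33/4*x_1 - 5/4*x_2**2 + 5/4*x_2.
  leading term x_1*x_2: subtract (-13/12*x_2)·f_1 from -13/2*x_1*x_2 + 33/4*x_1 - 5/4*x_2**2 + 5/4*x_2 → 33/4*x_1 - 1/6*x_2**2 + 1/6*x_2
  leading term x_1: subtract (11/8)·f_1 from 33/4*x_1 - 1/6*x_2**2 + 1/6*x_2 → -1/6*x_2**2 - 29/24*x_2 + 11/8
  leading term x_2**2: subtract (-1)·h_3 from -1/6*x_2**2 - 29/24*x_2 + 11/8 → 0
  remainder 0.

Every S-polynomial of the final basis reduces to 0, so we have a Gröbner basis.
Inter-reduce: drop elements whose leading term is divisible by another's, tail-reduce, and make monic.
Reduced Gröbner basis: {x_1 + 1/6*x_2 - 1/6, x_2**2 + 29/4*x_2 - 33/4}.
Label its elements g_1 = x_1 + 1/6*x_2 - 1/6, g_2 = x_2**2 + 29/4*x_2 - 33/4.

Reduce p = -3*x_1**2 + 3*x_1*x_2 + 6*x_1 - 187/48*x_2 + 187/48 modulo G:
  leading term x_1**2: subtract (-3*x_1)·g_1 from -3*x_1**2 + 3*x_1*x_2 + 6*x_1 - 187/48*x_2 + 187/48 → 7/2*x_1*x_2 + 11/2*x_1 - 187/48*x_2 + 187/48
  leading term x_1*x_2: subtract (7/2*x_2)·g_1 from 7/2*x_1*x_2 + 11/2*x_1 - 187/48*x_2 + 187/48 → 11/2*x_1 - 7/12*x_2**2 - 53/16*x_2 + 187/48
  leading term x_1: subtract (11/2)·g_1 from 11/2*x_1 - 7/12*x_2**2 - 53/16*x_2 + 187/48 → -7/12*x_2**2 - 203/48*x_2 + 77/16
  leading term x_2**2: subtract (-7/12)·g_2 from -7/12*x_2**2 - 203/48*x_2 + 77/16 → 0
  normal form = 0.
Since the normal form is 0, p ∈ I.

-3*x_1**2 + 3*x_1*x_2 + 6*x_1 - 187/48*x_2 + 187/48 lies in I (it reduces to 0).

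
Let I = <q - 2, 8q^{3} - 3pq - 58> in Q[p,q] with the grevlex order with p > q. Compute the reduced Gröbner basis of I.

G = {p - 1, q - 2}

Buchberger's algorithm terminates because the ascending chain of leading-term ideals stabilizes.

f_1 = q - 2, LT = q.
f_2 = 8q^{3} - 3pq - 58, LT = q^{3}.

S(f_1,f_2): lcm = q^{3}. S = \tfrac{3}{8}pq - 2q^{2} + \tfrac{29}{4}.
  leading term pq: subtract (\tfrac{3}{8}p)·f_1 from \tfrac{3}{8}pq - 2q^{2} + \tfrac{29}{4} → -2q^{2} + \tfrac{3}{4}p + \tfrac{29}{4}
  leading term q^{2}: subtract (-2q)·f_1 from -2q^{2} + \tfrac{3}{4}p + \tfrac{29}{4} → \tfrac{3}{4}p - 4q + \tfrac{29}{4}
  leading term p: no divisor's leading term divides it; move \tfrac{3}{4}p to the remainder.
  leading term q: subtract (-4)·f_1 from -4q + \tfrac{29}{4} → -\tfrac{3}{4}
  leading term 1: no divisor's leading term divides it; move -\tfrac{3}{4} to the remainder.
  remainder \tfrac{3}{4}p - \tfrac{3}{4} ≠ 0; add g_3 = \tfrac{3}{4}p - \tfrac{3}{4} to the basis.

The other S-polynomials (S(f_1,g_3), S(f_2,g_3)) all reduce to 0 modulo the current basis, so we have a Gröbner basis.
Inter-reduce: drop elements whose leading term is divisible by another's, tail-reduce, and make monic.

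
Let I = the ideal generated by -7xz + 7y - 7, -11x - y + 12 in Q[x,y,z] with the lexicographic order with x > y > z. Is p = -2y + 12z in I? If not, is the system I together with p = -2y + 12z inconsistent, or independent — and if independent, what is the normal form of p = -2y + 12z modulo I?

-2y + 12z is independent of I; its normal form modulo I is -2y + 12z.

First compute the reduced Gröbner basis of I by Buchberger's algorithm.
f_1 = -7xz + 7y - 7, LT = xz.
f_2 = -11x - y + 12, LT = x.

S(f_1,f_2): lcm = xz. S = -1/11yz - y + 12/11z + 1.
  reduce S modulo (f_1, f_2):
  remainder -1/11yz - y + 12/11z + 1 ≠ 0; add h_3 = -1/11yz - y + 12/11z + 1 to the basis.

The other S-polynomials (S(f_1,h_3), S(f_2,h_3)) all reduce to 0 modulo the current basis, so we have a Gröbner basis.
Inter-reduce: drop elements whose leading term is divisible by another's, tail-reduce, and make monic.
Reduced Gröbner basis: {x + 1/11y - 12/11, yz + 11y - 12z - 11}.
Label its elements g_1 = x + 1/11y - 12/11, g_2 = yz + 11y - 12z - 11.

Reduce p = -2y + 12z modulo G:
  leading term y: no divisor's leading term divides it; move -2y to the remainder.
  leading term z: no divisor's leading term divides it; move 12z to the remainder.
  normal form = -2y + 12z.
The normal form is nonzero, so p ∉ I. Since p minus its normal form lies in I, I + (p) = I + (r) where r = -2y + 12z; decide whether this ideal is the whole ring.
Run Buchberger on G together with r (pairs among the g_i already reduce to 0 since G is a Gröbner basis):
g_1 = x + 1/11y - 12/11, LT = x.
g_2 = yz + 11y - 12z - 11, LT = yz.
r = -2y + 12z, LT = y.

S(g_2,r): lcm = yz. S = 11y + 6z^2 - 12z - 11.
  reduce S modulo (g_1, g_2, r):
  remainder 6z^2 + 54z - 11 ≠ 0; add m_4 = 6z^2 + 54z - 11 to the basis.

The other S-polynomials (S(g_1,g_2), S(g_1,r), S(g_1,m_4), S(g_2,m_4), S(r,m_4)) all reduce to 0 modulo the current basis, so we have a Gröbner basis.
Inter-reduce: drop elements whose leading term is divisible by another's, tail-reduce, and make monic.
Reduced Gröbner basis: {x + 6/11z - 12/11, y - 6z, z^2 + 9z - 11/6}.
The reduced Gröbner basis of I + (p) is {x + 6/11z - 12/11, y - 6z, z^2 + 9z - 11/6} ≠ {1}, a proper ideal, so the enlarged system stays consistent: p is independent of I, with normal form -2y + 12z.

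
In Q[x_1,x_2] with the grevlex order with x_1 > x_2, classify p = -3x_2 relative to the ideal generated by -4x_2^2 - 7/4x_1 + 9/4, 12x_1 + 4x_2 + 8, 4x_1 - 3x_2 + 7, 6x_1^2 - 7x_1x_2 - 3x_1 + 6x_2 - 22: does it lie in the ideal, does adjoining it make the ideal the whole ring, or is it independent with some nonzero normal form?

First compute the reduced Gröbner basis of I by Buchberger's algorithm.
f_1 = -4x_2^2 - 7/4x_1 + 9/4, LT = x_2^2.
f_2 = 12x_1 + 4x_2 + 8, LT = x_1.
f_3 = 4x_1 - 3x_2 + 7, LT = x_1.
f_4 = 6x_1^2 - 7x_1x_2 - 3x_1 + 6x_2 - 22, LT = x_1^2.

S(f_2,f_3): lcm = x_1. S = 13/12x_2 - 13/12.
  reduce S modulo (f_1, f_2, f_3, f_4):
  remainder 13/12x_2 - 13/12 ≠ 0; add h_5 = 13/12x_2 - 13/12 to the basis.

The other S-polynomials (S(f_1,f_2), S(f_1,f_3), S(f_1,f_4), S(f_2,f_4), S(f_3,f_4), S(f_1,h_5), S(f_2,h_5), S(f_3,h_5), S(f_4,h_5)) all reduce to 0 modulo the current basis, so we have a Gröbner basis.
Inter-reduce: drop elements whose leading term is divisible by another's, tail-reduce, and make monic.
Reduced Gröbner basis: {x_1 + 1, x_2 - 1}.
Label its elements g_1 = x_1 + 1, g_2 = x_2 - 1.

Reduce p = -3x_2 modulo G:
  leading term x_2: subtract (-3)·g_2 from -3x_2 → -3
  leading term 1: no divisor's leading term divides it; move -3 to the remainder.
  normal form = -3.
The normal form is nonzero, so p ∉ I. Since p minus its normal form lies in I, I + (p) = I + (r) where r = -3; decide whether this ideal is the whole ring.
Here r = -3 is a nonzero constant, hence a unit: 1 ∈ I + (p), the Gröbner basis of I + (p) is {1}, and the enlarged system has no common solution — adjoining p is inconsistent.

Adjoining -3x_2 makes the ideal the whole ring: the system is inconsistent.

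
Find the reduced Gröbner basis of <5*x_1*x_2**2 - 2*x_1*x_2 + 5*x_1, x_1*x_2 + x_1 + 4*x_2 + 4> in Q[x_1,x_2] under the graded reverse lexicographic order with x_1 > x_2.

Buchberger's algorithm terminates because the ascending chain of leading-term ideals stabilizes.

f_1 = 5*x_1*x_2**2 - 2*x_1*x_2 + 5*x_1, LT = x_1*x_2**2.
f_2 = x_1*x_2 + x_1 + 4*x_2 + 4, LT = x_1*x_2.

S(f_1,f_2): lcm = x_1*x_2**2. S = -7/5*x_1*x_2 - 4*x_2**2 + x_1 - 4*x_2.
  leading term x_1*x_2: subtract (-7/5)·f_2 from -7/5*x_1*x_2 - 4*x_2**2 + x_1 - 4*x_2 → -4*x_2**2 + 12/5*x_1 + 8/5*x_2 + 28/5
  leading term x_2**2: no divisor's leading term divides it; move -4*x_2**2 to the remainder.
  leading term x_1: no divisor's leading term divides it; move 12/5*x_1 to the remainder.
  leading term x_2: no divisor's leading term divides it; move 8/5*x_2 to the remainder.
  leading term 1: no divisor's leading term divides it; move 28/5 to the remainder.
  remainder -4*x_2**2 + 12/5*x_1 + 8/5*x_2 + 28/5 ≠ 0; add g_3 = -4*x_2**2 + 12/5*x_1 + 8/5*x_2 + 28/5 to the basis.

S(f_1,g_3): lcm = x_1*x_2**2. S = 3/5*x_1**2 + 12/5*x_1.
  leading term x_1**2: no divisor's leading term divides it; move 3/5*x_1**2 to the remainder.
  leading term x_1: no divisor's leading term divides it; move 12/5*x_1 to the remainder.
  remainder 3/5*x_1**2 + 12/5*x_1 ≠ 0; add g_4 = 3/5*x_1**2 + 12/5*x_1 to the basis.

The other S-polynomials (S(f_2,g_3), S(f_1,g_4), S(f_2,g_4), S(g_3,g_4)) all reduce to 0 modulo the current basis, so we have a Gröbner basis.
Inter-reduce: drop elements whose leading term is divisible by another's, tail-reduce, and make monic.

G = {x_1**2 + 4*x_1, x_1*x_2 + x_1 + 4*x_2 + 4, x_2**2 - 3/5*x_1 - 2/5*x_2 - 7/5}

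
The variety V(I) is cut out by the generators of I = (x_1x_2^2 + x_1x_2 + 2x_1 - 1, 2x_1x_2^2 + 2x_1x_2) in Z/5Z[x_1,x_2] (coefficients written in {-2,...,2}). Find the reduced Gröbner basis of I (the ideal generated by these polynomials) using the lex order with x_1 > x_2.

Buchberger's algorithm terminates because the ascending chain of leading-term ideals stabilizes.

f_1 = x_1x_2^2 + x_1x_2 + 2x_1 - 1, LT = x_1x_2^2.
f_2 = 2x_1x_2^2 + 2x_1x_2, LT = x_1x_2^2.

S(f_1,f_2): lcm = x_1x_2^2. S = 2x_1 - 1.
  leading term x_1: no divisor's leading term divides it; move 2x_1 to the remainder.
  leading term 1: no divisor's leading term divides it; move -1 to the remainder.
  remainder 2x_1 - 1 ≠ 0; add g_3 = 2x_1 - 1 to the basis.

S(f_1,g_3): lcm = x_1x_2^2. S = x_1x_2 + 2x_1 - 2x_2^2 - 1.
  leading term x_1x_2: subtract (-2x_2)·g_3 from x_1x_2 + 2x_1 - 2x_2^2 - 1 → 2x_1 - 2x_2^2 - 2x_2 - 1
  leading term x_1: subtract (1)·g_3 from 2x_1 - 2x_2^2 - 2x_2 - 1 → -2x_2^2 - 2x_2
  leading term x_2^2: no divisor's leading term divides it; move -2x_2^2 to the remainder.
  leading term x_2: no divisor's leading term divides it; move -2x_2 to the remainder.
  remainder -2x_2^2 - 2x_2 ≠ 0; add g_4 = -2x_2^2 - 2x_2 to the basis.

The other S-polynomials (S(f_2,g_3), S(f_1,g_4), S(f_2,g_4), S(g_3,g_4)) all reduce to 0 modulo the current basis, so we have a Gröbner basis.
Inter-reduce: drop elements whose leading term is divisible by another's, tail-reduce, and make monic.

G = {x_1 + 2, x_2^2 + x_2}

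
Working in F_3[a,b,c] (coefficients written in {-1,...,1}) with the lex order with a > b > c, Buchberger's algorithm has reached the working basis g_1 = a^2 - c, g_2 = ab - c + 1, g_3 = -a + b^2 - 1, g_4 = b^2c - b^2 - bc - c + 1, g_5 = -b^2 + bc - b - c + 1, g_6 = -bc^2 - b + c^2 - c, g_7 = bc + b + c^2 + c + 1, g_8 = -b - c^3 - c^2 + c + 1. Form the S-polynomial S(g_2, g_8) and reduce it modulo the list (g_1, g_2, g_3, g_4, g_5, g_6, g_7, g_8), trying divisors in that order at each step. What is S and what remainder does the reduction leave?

lcm(LM(g_2), LM(g_8)) = ab.
S = (lcm/LT(g_2))·g_2 − (lcm/LT(g_8))·g_8 = -ac^3 - ac^2 + ac + a - c + 1.
Reduce S modulo (g_1, g_2, g_3, g_4, g_5, g_6, g_7, g_8) in that order:
  leading term ac^3: subtract (c^3)·g_3 from -ac^3 - ac^2 + ac + a - c + 1 → -ac^2 + ac + a - b^2c^3 + c^3 - c + 1
  leading term ac^2: subtract (c^2)·g_3 from -ac^2 + ac + a - b^2c^3 + c^3 - c + 1 → ac + a - b^2c^3 - b^2c^2 + c^3 + c^2 - c + 1
  leading term ac: subtract (-c)·g_3 from ac + a - b^2c^3 - b^2c^2 + c^3 + c^2 - c + 1 → a - b^2c^3 - b^2c^2 + b^2c + c^3 + c^2 + c + 1
  leading term a: subtract (-1)·g_3 from a - b^2c^3 - b^2c^2 + b^2c + c^3 + c^2 + c + 1 → -b^2c^3 - b^2c^2 + b^2c + b^2 + c^3 + c^2 + c
  leading term b^2c^3: subtract (-c^2)·g_4 from -b^2c^3 - b^2c^2 + b^2c + b^2 + c^3 + c^2 + c → b^2c^2 + b^2c + b^2 - bc^3 - c^2 + c
  leading term b^2c^2: subtract (c)·g_4 from b^2c^2 + b^2c + b^2 - bc^3 - c^2 + c → -b^2c + b^2 - bc^3 + bc^2
  leading term b^2c: subtract (-1)·g_4 from -b^2c + b^2 - bc^3 + bc^2 → -bc^3 + bc^2 - bc - c + 1
  leading term bc^3: subtract (c)·g_6 from -bc^3 + bc^2 - bc - c + 1 → bc^2 - c^3 + c^2 - c + 1
  leading term bc^2: subtract (-1)·g_6 from bc^2 - c^3 + c^2 - c + 1 → -b - c^3 - c^2 + c + 1
  leading term b: subtract (1)·g_8 from -b - c^3 - c^2 + c + 1 → 0
The remainder is 0, so this S-polynomial contributes no new basis element.

S(g_2, g_8) = -ac^3 - ac^2 + ac + a - c + 1; remainder on division = 0.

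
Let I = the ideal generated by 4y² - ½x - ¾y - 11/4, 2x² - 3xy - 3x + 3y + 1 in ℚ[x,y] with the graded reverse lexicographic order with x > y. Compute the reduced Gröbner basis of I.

f_1 = 4y² - ½x - ¾y - 11/4, LT = y².
f_2 = 2x² - 3xy - 3x + 3y + 1, LT = x².

The S-polynomials (S(f_1,f_2)) all reduce to 0 modulo the current basis, so we have a Gröbner basis.

G = {x² - 3/2xy - 3/2x + 3/2y + ½, y² - ⅛x - 3/16y - 11/16}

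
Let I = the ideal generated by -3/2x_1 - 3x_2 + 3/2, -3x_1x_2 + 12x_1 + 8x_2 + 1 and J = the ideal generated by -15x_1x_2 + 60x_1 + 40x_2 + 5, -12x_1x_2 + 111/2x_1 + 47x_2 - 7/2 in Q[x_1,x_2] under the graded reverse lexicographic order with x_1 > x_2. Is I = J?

Yes, the ideals are equal.

For a fixed monomial order, each ideal has a unique reduced Gröbner basis; comparing bases decides equality.
Buchberger on the first generating set:
f_1 = -3/2x_1 - 3x_2 + 3/2, LT = x_1.
f_2 = -3x_1x_2 + 12x_1 + 8x_2 + 1, LT = x_1x_2.

S(f_1,f_2): lcm = x_1x_2. S = 2x_2^2 + 4x_1 + 5/3x_2 + 1/3.
  leading term x_2^2: no divisor's leading term divides it; move 2x_2^2 to the remainder.
  leading term x_1: subtract (-8/3)·f_1 from 4x_1 + 5/3x_2 + 1/3 → -19/3x_2 + 13/3
  leading term x_2: no divisor's leading term divides it; move -19/3x_2 to the remainder.
  leading term 1: no divisor's leading term divides it; move 13/3 to the remainder.
  remainder 2x_2^2 - 19/3x_2 + 13/3 ≠ 0; add g_3 = 2x_2^2 - 19/3x_2 + 13/3 to the basis.

The other S-polynomials (S(f_1,g_3), S(f_2,g_3)) all reduce to 0 modulo the current basis, so we have a Gröbner basis.
Inter-reduce: drop elements whose leading term is divisible by another's, tail-reduce, and make monic.
Reduced Gröbner basis: {x_2^2 - 19/6x_2 + 13/6, x_1 + 2x_2 - 1}.

Buchberger on the second generating set:
h_1 = -15x_1x_2 + 60x_1 + 40x_2 + 5, LT = x_1x_2.
h_2 = -12x_1x_2 + 111/2x_1 + 47x_2 - 7/2, LT = x_1x_2.

S(h_1,h_2): lcm = x_1x_2. S = 5/8x_1 + 5/4x_2 - 5/8.
  leading term x_1: no divisor's leading term divides it; move 5/8x_1 to the remainder.
  leading term x_2: no divisor's leading term divides it; move 5/4x_2 to the remainder.
  leading term 1: no divisor's leading term divides it; move -5/8 to the remainder.
  remainder 5/8x_1 + 5/4x_2 - 5/8 ≠ 0; add k_3 = 5/8x_1 + 5/4x_2 - 5/8 to the basis.

S(h_1,k_3): lcm = x_1x_2. S = -2x_2^2 - 4x_1 - 5/3x_2 - 1/3.
  leading term x_2^2: no divisor's leading term divides it; move -2x_2^2 to the remainder.
  leading term x_1: subtract (-32/5)·k_3 from -4x_1 - 5/3x_2 - 1/3 → 19/3x_2 - 13/3
  leading term x_2: no divisor's leading term divides it; move 19/3x_2 to the remainder.
  leading term 1: no divisor's leading term divides it; move -13/3 to the remainder.
  remainder -2x_2^2 + 19/3x_2 - 13/3 ≠ 0; add k_4 = -2x_2^2 + 19/3x_2 - 13/3 to the basis.

The other S-polynomials (S(h_2,k_3), S(h_1,k_4), S(h_2,k_4), S(k_3,k_4)) all reduce to 0 modulo the current basis, so we have a Gröbner basis.
Inter-reduce: drop elements whose leading term is divisible by another's, tail-reduce, and make monic.
Reduced Gröbner basis: {x_2^2 - 19/6x_2 + 13/6, x_1 + 2x_2 - 1}.

These coincide, so the ideals are equal.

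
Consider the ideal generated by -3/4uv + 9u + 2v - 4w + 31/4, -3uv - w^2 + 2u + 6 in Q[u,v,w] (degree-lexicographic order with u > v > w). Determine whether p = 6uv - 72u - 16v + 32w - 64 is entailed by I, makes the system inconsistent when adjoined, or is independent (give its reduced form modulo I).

First compute the reduced Gröbner basis of I by Buchberger's algorithm.
f_1 = -3/4uv + 9u + 2v - 4w + 31/4, LT = uv.
f_2 = -3uv - w^2 + 2u + 6, LT = uv.

S(f_1,f_2): lcm = uv. S = -1/3w^2 - 34/3u - 8/3v + 16/3w - 25/3.
  leading term w^2: no divisor's leading term divides it; move -1/3w^2 to the remainder.
  leading term u: no divisor's leading term divides it; move -34/3u to the remainder.
  leading term v: no divisor's leading term divides it; move -8/3v to the remainder.
  leading term w: no divisor's leading term divides it; move 16/3w to the remainder.
  leading term 1: no divisor's leading term divides it; move -25/3 to the remainder.
  remainder -1/3w^2 - 34/3u - 8/3v + 16/3w - 25/3 ≠ 0; add h_3 = -1/3w^2 - 34/3u - 8/3v + 16/3w - 25/3 to the basis.

S(f_1,h_3): leading monomials are coprime, so the S-polynomial reduces to 0 (Buchberger's first criterion).
S(f_2,h_3): leading monomials are coprime, so the S-polynomial reduces to 0 (Buchberger's first criterion).
Every S-polynomial of the final basis reduces to 0, so we have a Gröbner basis.
Inter-reduce: drop elements whose leading term is divisible by another's, tail-reduce, and make monic.
Reduced Gröbner basis: {uv - 12u - 8/3v + 16/3w - 31/3, w^2 + 34u + 8v - 16w + 25}.
Label its elements g_1 = uv - 12u - 8/3v + 16/3w - 31/3, g_2 = w^2 + 34u + 8v - 16w + 25.

Reduce p = 6uv - 72u - 16v + 32w - 64 modulo G:
  leading term uv: subtract (6)·g_1 from 6uv - 72u - 16v + 32w - 64 → -2
  leading term 1: no divisor's leading term divides it; move -2 to the remainder.
  normal form = -2.
The normal form is nonzero, so p ∉ I. Since p minus its normal form lies in I, I + (p) = I + (r) where r = -2; decide whether this ideal is the whole ring.
Here r = -2 is a nonzero constant, hence a unit: 1 ∈ I + (p), the Gröbner basis of I + (p) is {1}, and the enlarged system has no common solution — adjoining p is inconsistent.

Ideal membership is decidable via reduction modulo a Gröbner basis.

Adjoining 6uv - 72u - 16v + 32w - 64 makes the ideal the whole ring: the system is inconsistent.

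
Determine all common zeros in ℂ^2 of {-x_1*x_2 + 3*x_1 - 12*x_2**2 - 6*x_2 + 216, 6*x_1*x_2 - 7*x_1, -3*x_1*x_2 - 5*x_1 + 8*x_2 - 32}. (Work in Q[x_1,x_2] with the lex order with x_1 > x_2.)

Compute a lex Gröbner basis by Buchberger's algorithm.
f_1 = -x_1*x_2 + 3*x_1 - 12*x_2**2 - 6*x_2 + 216, LT = x_1*x_2.
f_2 = 6*x_1*x_2 - 7*x_1, LT = x_1*x_2.
f_3 = -3*x_1*x_2 - 5*x_1 + 8*x_2 - 32, LT = x_1*x_2.

S(f_1,f_2): lcm = x_1*x_2. S = -11/6*x_1 + 12*x_2**2 + 6*x_2 - 216.
  reduce S modulo (f_1, f_2, f_3):
  remainder -11/6*x_1 + 12*x_2**2 + 6*x_2 - 216 ≠ 0; add h_4 = -11/6*x_1 + 12*x_2**2 + 6*x_2 - 216 to the basis.

S(f_1,f_3): lcm = x_1*x_2. S = -14/3*x_1 + 12*x_2**2 + 26/3*x_2 - 680/3.
  reduce S modulo (f_1, f_2, f_3, h_4):
  remainder -204/11*x_2**2 - 218/33*x_2 + 10664/33 ≠ 0; add h_5 = -204/11*x_2**2 - 218/33*x_2 + 10664/33 to the basis.

S(f_1,h_4): lcm = x_1*x_2. S = -3*x_1 + 72/11*x_2**3 + 168/11*x_2**2 - 1230/11*x_2 - 216.
  reduce S modulo (f_1, f_2, f_3, h_4, h_5):
  remainder -13520/2601*x_2 + 54080/2601 ≠ 0; add h_6 = -13520/2601*x_2 + 54080/2601 to the basis.

The other S-polynomials (S(f_2,f_3), S(f_2,h_4), S(f_3,h_4), S(f_1,h_5), S(f_2,h_5), S(f_3,h_5), S(h_4,h_5), S(f_1,h_6), S(f_2,h_6), S(f_3,h_6), S(h_4,h_6), S(h_5,h_6)) all reduce to 0 modulo the current basis, so we have a Gröbner basis.
Inter-reduce: drop elements whose leading term is divisible by another's, tail-reduce, and make monic.
Reduced Gröbner basis: {x_1, x_2 - 4}.

From the last basis element, x_2 - 4 = 0, so x_2 takes values in {4}. Each choice, substituted upward through the basis, yields the corresponding point(s) of the solution set.
  x_2 = 4: the earlier basis element becomes x_1 = 0, giving x_1 = 0 — point (0, 4).

{(0, 4)}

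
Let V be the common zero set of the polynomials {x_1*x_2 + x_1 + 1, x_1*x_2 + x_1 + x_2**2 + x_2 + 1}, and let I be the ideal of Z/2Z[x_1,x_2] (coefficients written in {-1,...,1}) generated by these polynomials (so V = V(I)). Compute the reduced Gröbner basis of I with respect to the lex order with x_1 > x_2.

G = {x_1 + 1, x_2}

f_1 = x_1*x_2 + x_1 + 1, LT = x_1*x_2.
f_2 = x_1*x_2 + x_1 + x_2**2 + x_2 + 1, LT = x_1*x_2.

S(f_1,f_2): lcm = x_1*x_2. S = x_2**2 + x_2.
  reduce S modulo (f_1, f_2):
  remainder x_2**2 + x_2 ≠ 0; add g_3 = x_2**2 + x_2 to the basis.

S(f_1,g_3): lcm = x_1*x_2**2. S = x_2.
  reduce S modulo (f_1, f_2, g_3):
  remainder x_2 ≠ 0; add g_4 = x_2 to the basis.

S(f_1,g_4): lcm = x_1*x_2. S = x_1 + 1.
  reduce S modulo (f_1, f_2, g_3, g_4):
  remainder x_1 + 1 ≠ 0; add g_5 = x_1 + 1 to the basis.

The other S-polynomials (S(f_2,g_3), S(f_2,g_4), S(g_3,g_4), S(f_1,g_5), S(f_2,g_5), S(g_3,g_5), S(g_4,g_5)) all reduce to 0 modulo the current basis, so we have a Gröbner basis.
Inter-reduce: drop elements whose leading term is divisible by another's, tail-reduce, and make monic.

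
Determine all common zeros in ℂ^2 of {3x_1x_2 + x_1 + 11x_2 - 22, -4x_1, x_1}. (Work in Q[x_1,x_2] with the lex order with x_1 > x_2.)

{(0, 2)}

Compute a lex Gröbner basis by Buchberger's algorithm.
f_1 = 3x_1x_2 + x_1 + 11x_2 - 22, LT = x_1x_2.
f_2 = -4x_1, LT = x_1.
f_3 = x_1, LT = x_1.

S(f_1,f_2): lcm = x_1x_2. S = 1/3x_1 + 11/3x_2 - 22/3.
  leading term x_1: subtract (-1/12)·f_2 from 1/3x_1 + 11/3x_2 - 22/3 → 11/3x_2 - 22/3
  leading term x_2: no divisor's leading term divides it; move 11/3x_2 to the remainder.
  leading term 1: no divisor's leading term divides it; move -22/3 to the remainder.
  remainder 11/3x_2 - 22/3 ≠ 0; add h_4 = 11/3x_2 - 22/3 to the basis.

S(f_1,f_3): lcm = x_1x_2. S = 1/3x_1 + 11/3x_2 - 22/3.
  leading term x_1: subtract (-1/12)·f_2 from 1/3x_1 + 11/3x_2 - 22/3 → 11/3x_2 - 22/3
  leading term x_2: subtract (1)·h_4 from 11/3x_2 - 22/3 → 0
  remainder 0.

S(f_2,f_3): lcm = x_1. S = 0.
  remainder 0.

S(f_1,h_4): lcm = x_1x_2. S = 7/3x_1 + 11/3x_2 - 22/3.
  leading term x_1: subtract (-7/12)·f_2 from 7/3x_1 + 11/3x_2 - 22/3 → 11/3x_2 - 22/3
  leading term x_2: subtract (1)·h_4 from 11/3x_2 - 22/3 → 0
  remainder 0.

S(f_2,h_4): leading monomials are coprime, so the S-polynomial reduces to 0 (Buchberger's first criterion).
S(f_3,h_4): leading monomials are coprime, so the S-polynomial reduces to 0 (Buchberger's first criterion).
Every S-polynomial of the final basis reduces to 0, so we have a Gröbner basis.
Inter-reduce: drop elements whose leading term is divisible by another's, tail-reduce, and make monic.
Reduced Gröbner basis: {x_1, x_2 - 2}.

A lex Gröbner basis eliminates variables successively. Here x_2 - 2 depends only on x_2, with roots {2}; lifting each root through the earlier basis elements recovers the full solutions.
  x_2 = 2: the earlier basis element becomes x_1 = 0, giving x_1 = 0 — point (0, 2).
Each listed point satisfies every original equation (direct substitution).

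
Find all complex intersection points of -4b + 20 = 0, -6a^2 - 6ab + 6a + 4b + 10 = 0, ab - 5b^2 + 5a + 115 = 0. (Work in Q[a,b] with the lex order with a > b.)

Compute a lex Gröbner basis by Buchberger's algorithm.
f_1 = -4b + 20, LT = b.
f_2 = -6a^2 - 6ab + 6a + 4b + 10, LT = a^2.
f_3 = ab + 5a - 5b^2 + 115, LT = ab.

S(f_1,f_3): lcm = ab. S = -10a + 5b^2 - 115.
  reduce S modulo (f_1, f_2, f_3):
  remainder -10a + 10 ≠ 0; add h_4 = -10a + 10 to the basis.

The other S-polynomials (S(f_1,f_2), S(f_2,f_3), S(f_1,h_4), S(f_2,h_4), S(f_3,h_4)) all reduce to 0 modulo the current basis, so we have a Gröbner basis.
Inter-reduce: drop elements whose leading term is divisible by another's, tail-reduce, and make monic.
Reduced Gröbner basis: {a - 1, b - 5}.

The lex basis is triangular: the last element involves only b. Solving b - 5 = 0 gives b ∈ {5}; substituting each value into the earlier elements determines the remaining variables.
  b = 5: the earlier basis element becomes a - 1 = 0, giving a = 1 — point (1, 5).

{(1, 5)}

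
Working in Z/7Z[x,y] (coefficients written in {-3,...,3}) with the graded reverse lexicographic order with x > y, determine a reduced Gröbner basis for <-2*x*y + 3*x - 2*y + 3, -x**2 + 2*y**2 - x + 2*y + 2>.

G = {y**3 + 3*y**2 + 3*y + 2, x**2 - 2*y**2 + x - 2*y - 2, x*y + 2*x + y + 2}

Buchberger's algorithm terminates because the ascending chain of leading-term ideals stabilizes.

f_1 = -2*x*y + 3*x - 2*y + 3, LT = x*y.
f_2 = -x**2 + 2*y**2 - x + 2*y + 2, LT = x**2.

S(f_1,f_2): lcm = x**2*y. S = 2*y**3 + 2*x**2 + 2*y**2 + 2*x + 2*y.
  reduce S modulo (f_1, f_2):
  remainder 2*y**3 - y**2 - y - 3 ≠ 0; add g_3 = 2*y**3 - y**2 - y - 3 to the basis.

The other S-polynomials (S(f_1,g_3), S(f_2,g_3)) all reduce to 0 modulo the current basis, so we have a Gröbner basis.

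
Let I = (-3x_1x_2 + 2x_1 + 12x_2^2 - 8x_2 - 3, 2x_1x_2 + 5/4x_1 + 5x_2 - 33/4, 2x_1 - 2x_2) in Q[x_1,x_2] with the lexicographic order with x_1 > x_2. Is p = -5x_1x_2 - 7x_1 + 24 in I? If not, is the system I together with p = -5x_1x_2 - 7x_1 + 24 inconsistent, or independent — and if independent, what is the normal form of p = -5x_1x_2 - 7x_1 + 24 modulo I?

First compute the reduced Gröbner basis of I by Buchberger's algorithm.
f_1 = -3x_1x_2 + 2x_1 + 12x_2^2 - 8x_2 - 3, LT = x_1x_2.
f_2 = 2x_1x_2 + 5/4x_1 + 5x_2 - 33/4, LT = x_1x_2.
f_3 = 2x_1 - 2x_2, LT = x_1.

S(f_1,f_2): lcm = x_1x_2. S = -31/24x_1 - 4x_2^2 + 1/6x_2 + 41/8.
  reduce S modulo (f_1, f_2, f_3):
  remainder -4x_2^2 - 9/8x_2 + 41/8 ≠ 0; add h_4 = -4x_2^2 - 9/8x_2 + 41/8 to the basis.

S(f_1,f_3): lcm = x_1x_2. S = -2/3x_1 - 3x_2^2 + 8/3x_2 + 1.
  reduce S modulo (f_1, f_2, f_3, h_4):
  remainder 91/32x_2 - 91/32 ≠ 0; add h_5 = 91/32x_2 - 91/32 to the basis.

The other S-polynomials (S(f_2,f_3), S(f_1,h_4), S(f_2,h_4), S(f_3,h_4), S(f_1,h_5), S(f_2,h_5), S(f_3,h_5), S(h_4,h_5)) all reduce to 0 modulo the current basis, so we have a Gröbner basis.
Inter-reduce: drop elements whose leading term is divisible by another's, tail-reduce, and make monic.
Reduced Gröbner basis: {x_1 - 1, x_2 - 1}.
Label its elements g_1 = x_1 - 1, g_2 = x_2 - 1.

Reduce p = -5x_1x_2 - 7x_1 + 24 modulo G:
  leading term x_1x_2: subtract (-5x_2)·g_1 from -5x_1x_2 - 7x_1 + 24 → -7x_1 - 5x_2 + 24
  leading term x_1: subtract (-7)·g_1 from -7x_1 - 5x_2 + 24 → -5x_2 + 17
  leading term x_2: subtract (-5)·g_2 from -5x_2 + 17 → 12
  leading term 1: no divisor's leading term divides it; move 12 to the remainder.
  normal form = 12.
The normal form is nonzero, so p ∉ I. Since p minus its normal form lies in I, I + (p) = I + (r) where r = 12; decide whether this ideal is the whole ring.
Here r = 12 is a nonzero constant, hence a unit: 1 ∈ I + (p), the Gröbner basis of I + (p) is {1}, and the enlarged system has no common solution — adjoining p is inconsistent.

Ideal membership is decidable via reduction modulo a Gröbner basis.

Adjoining -5x_1x_2 - 7x_1 + 24 makes the ideal the whole ring: the system is inconsistent.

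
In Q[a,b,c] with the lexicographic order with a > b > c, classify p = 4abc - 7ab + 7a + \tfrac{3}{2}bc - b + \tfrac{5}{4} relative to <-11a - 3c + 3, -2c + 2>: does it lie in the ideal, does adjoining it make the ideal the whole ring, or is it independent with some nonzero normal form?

First compute the reduced Gröbner basis of I by Buchberger's algorithm.
f_1 = -11a - 3c + 3, LT = a.
f_2 = -2c + 2, LT = c.

The S-polynomials (S(f_1,f_2)) all reduce to 0 modulo the current basis, so we have a Gröbner basis.
Inter-reduce: drop elements whose leading term is divisible by another's, tail-reduce, and make monic.
Reduced Gröbner basis: {a, c - 1}.
Label its elements g_1 = a, g_2 = c - 1.

Reduce p = 4abc - 7ab + 7a + \tfrac{3}{2}bc - b + \tfrac{5}{4} modulo G:
  leading term abc: subtract (4bc)·g_1 from 4abc - 7ab + 7a + \tfrac{3}{2}bc - b + \tfrac{5}{4} → -7ab + 7a + \tfrac{3}{2}bc - b + \tfrac{5}{4}
  leading term ab: subtract (-7b)·g_1 from -7ab + 7a + \tfrac{3}{2}bc - b + \tfrac{5}{4} → 7a + \tfrac{3}{2}bc - b + \tfrac{5}{4}
  leading term a: subtract (7)·g_1 from 7a + \tfrac{3}{2}bc - b + \tfrac{5}{4} → \tfrac{3}{2}bc - b + \tfrac{5}{4}
  leading term bc: subtract (\tfrac{3}{2}b)·g_2 from \tfrac{3}{2}bc - b + \tfrac{5}{4} → \tfrac{1}{2}b + \tfrac{5}{4}
  leading term b: no divisor's leading term divides it; move \tfrac{1}{2}b to the remainder.
  leading term 1: no divisor's leading term divides it; move \tfrac{5}{4} to the remainder.
  normal form = \tfrac{1}{2}b + \tfrac{5}{4}.
The normal form is nonzero, so p ∉ I. Since p minus its normal form lies in I, I + (p) = I + (r) where r = \tfrac{1}{2}b + \tfrac{5}{4}; decide whether this ideal is the whole ring.
Run Buchberger on G together with r (pairs among the g_i already reduce to 0 since G is a Gröbner basis):
g_1 = a, LT = a.
g_2 = c - 1, LT = c.
r = \tfrac{1}{2}b + \tfrac{5}{4}, LT = b.

The S-polynomials (S(g_1,g_2), S(g_1,r), S(g_2,r)) all reduce to 0 modulo the current basis, so we have a Gröbner basis.
Inter-reduce: drop elements whose leading term is divisible by another's, tail-reduce, and make monic.
Reduced Gröbner basis: {a, b + \tfrac{5}{2}, c - 1}.
The reduced Gröbner basis of I + (p) is {a, b + \tfrac{5}{2}, c - 1} ≠ {1}, a proper ideal, so the enlarged system stays consistent: p is independent of I, with normal form \tfrac{1}{2}b + \tfrac{5}{4}.

4abc - 7ab + 7a + \tfrac{3}{2}bc - b + \tfrac{5}{4} is independent of I; its normal form modulo I is \tfrac{1}{2}b + \tfrac{5}{4}.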